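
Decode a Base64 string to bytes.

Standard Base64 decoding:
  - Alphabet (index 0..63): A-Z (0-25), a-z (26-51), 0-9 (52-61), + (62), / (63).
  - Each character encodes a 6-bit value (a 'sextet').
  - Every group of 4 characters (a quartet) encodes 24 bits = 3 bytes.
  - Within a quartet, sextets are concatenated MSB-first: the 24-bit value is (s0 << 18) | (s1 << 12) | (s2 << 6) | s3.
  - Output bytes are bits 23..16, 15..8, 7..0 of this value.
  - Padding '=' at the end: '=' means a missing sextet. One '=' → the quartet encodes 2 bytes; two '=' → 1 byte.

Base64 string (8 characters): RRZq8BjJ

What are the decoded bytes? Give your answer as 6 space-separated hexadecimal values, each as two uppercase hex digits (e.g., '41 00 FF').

After char 0 ('R'=17): chars_in_quartet=1 acc=0x11 bytes_emitted=0
After char 1 ('R'=17): chars_in_quartet=2 acc=0x451 bytes_emitted=0
After char 2 ('Z'=25): chars_in_quartet=3 acc=0x11459 bytes_emitted=0
After char 3 ('q'=42): chars_in_quartet=4 acc=0x45166A -> emit 45 16 6A, reset; bytes_emitted=3
After char 4 ('8'=60): chars_in_quartet=1 acc=0x3C bytes_emitted=3
After char 5 ('B'=1): chars_in_quartet=2 acc=0xF01 bytes_emitted=3
After char 6 ('j'=35): chars_in_quartet=3 acc=0x3C063 bytes_emitted=3
After char 7 ('J'=9): chars_in_quartet=4 acc=0xF018C9 -> emit F0 18 C9, reset; bytes_emitted=6

Answer: 45 16 6A F0 18 C9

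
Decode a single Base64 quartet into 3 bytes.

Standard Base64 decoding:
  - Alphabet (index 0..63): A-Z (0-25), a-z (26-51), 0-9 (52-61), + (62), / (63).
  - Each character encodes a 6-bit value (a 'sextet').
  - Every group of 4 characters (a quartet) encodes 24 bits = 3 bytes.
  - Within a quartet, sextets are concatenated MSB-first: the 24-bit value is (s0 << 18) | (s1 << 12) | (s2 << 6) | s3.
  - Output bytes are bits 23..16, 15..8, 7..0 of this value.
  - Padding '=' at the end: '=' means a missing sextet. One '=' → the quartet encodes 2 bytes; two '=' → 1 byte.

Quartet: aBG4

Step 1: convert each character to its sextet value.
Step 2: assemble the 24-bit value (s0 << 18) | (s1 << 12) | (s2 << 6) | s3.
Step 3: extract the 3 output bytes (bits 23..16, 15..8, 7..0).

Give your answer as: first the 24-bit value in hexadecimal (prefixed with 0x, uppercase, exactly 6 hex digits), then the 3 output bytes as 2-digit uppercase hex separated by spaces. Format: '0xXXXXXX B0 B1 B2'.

Sextets: a=26, B=1, G=6, 4=56
24-bit: (26<<18) | (1<<12) | (6<<6) | 56
      = 0x680000 | 0x001000 | 0x000180 | 0x000038
      = 0x6811B8
Bytes: (v>>16)&0xFF=68, (v>>8)&0xFF=11, v&0xFF=B8

Answer: 0x6811B8 68 11 B8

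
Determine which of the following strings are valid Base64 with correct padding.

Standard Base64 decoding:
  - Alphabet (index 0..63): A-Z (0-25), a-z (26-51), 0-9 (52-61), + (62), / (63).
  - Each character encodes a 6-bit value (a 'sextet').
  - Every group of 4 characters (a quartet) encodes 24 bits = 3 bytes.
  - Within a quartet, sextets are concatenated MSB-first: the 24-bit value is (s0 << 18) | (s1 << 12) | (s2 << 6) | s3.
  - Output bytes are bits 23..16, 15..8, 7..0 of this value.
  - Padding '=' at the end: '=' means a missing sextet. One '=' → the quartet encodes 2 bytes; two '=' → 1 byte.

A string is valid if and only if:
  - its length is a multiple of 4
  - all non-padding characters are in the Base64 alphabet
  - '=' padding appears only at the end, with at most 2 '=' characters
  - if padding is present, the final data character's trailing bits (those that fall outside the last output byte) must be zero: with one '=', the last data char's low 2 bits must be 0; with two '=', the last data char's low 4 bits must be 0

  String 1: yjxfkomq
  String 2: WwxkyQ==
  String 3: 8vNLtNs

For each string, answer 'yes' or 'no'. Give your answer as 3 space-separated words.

String 1: 'yjxfkomq' → valid
String 2: 'WwxkyQ==' → valid
String 3: '8vNLtNs' → invalid (len=7 not mult of 4)

Answer: yes yes no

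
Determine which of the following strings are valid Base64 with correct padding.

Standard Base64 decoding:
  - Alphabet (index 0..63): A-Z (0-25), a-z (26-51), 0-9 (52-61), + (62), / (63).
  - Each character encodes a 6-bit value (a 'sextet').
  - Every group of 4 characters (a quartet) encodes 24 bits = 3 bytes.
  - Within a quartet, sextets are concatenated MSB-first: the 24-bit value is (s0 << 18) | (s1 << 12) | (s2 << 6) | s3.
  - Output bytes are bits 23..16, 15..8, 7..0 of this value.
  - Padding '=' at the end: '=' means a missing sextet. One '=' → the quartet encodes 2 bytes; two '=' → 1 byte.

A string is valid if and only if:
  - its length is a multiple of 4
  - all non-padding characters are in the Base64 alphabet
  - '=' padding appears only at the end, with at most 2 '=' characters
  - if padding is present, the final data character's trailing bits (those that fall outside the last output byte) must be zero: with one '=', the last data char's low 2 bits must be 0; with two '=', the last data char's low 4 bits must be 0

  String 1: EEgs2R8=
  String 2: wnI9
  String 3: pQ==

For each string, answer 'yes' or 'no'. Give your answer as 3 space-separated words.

Answer: yes yes yes

Derivation:
String 1: 'EEgs2R8=' → valid
String 2: 'wnI9' → valid
String 3: 'pQ==' → valid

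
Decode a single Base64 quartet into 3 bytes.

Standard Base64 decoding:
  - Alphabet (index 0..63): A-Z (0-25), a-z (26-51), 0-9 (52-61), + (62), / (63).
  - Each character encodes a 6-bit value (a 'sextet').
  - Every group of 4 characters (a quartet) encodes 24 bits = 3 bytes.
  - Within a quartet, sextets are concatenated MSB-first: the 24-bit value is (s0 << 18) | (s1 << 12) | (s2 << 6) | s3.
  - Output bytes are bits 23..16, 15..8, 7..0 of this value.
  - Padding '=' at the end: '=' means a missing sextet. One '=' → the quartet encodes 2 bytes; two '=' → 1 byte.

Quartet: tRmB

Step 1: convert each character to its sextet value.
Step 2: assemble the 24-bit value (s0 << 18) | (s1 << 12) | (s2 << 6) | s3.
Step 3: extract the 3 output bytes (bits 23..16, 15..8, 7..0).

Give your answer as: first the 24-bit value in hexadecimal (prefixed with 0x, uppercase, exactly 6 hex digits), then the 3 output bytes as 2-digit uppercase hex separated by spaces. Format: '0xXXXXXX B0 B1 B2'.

Answer: 0xB51981 B5 19 81

Derivation:
Sextets: t=45, R=17, m=38, B=1
24-bit: (45<<18) | (17<<12) | (38<<6) | 1
      = 0xB40000 | 0x011000 | 0x000980 | 0x000001
      = 0xB51981
Bytes: (v>>16)&0xFF=B5, (v>>8)&0xFF=19, v&0xFF=81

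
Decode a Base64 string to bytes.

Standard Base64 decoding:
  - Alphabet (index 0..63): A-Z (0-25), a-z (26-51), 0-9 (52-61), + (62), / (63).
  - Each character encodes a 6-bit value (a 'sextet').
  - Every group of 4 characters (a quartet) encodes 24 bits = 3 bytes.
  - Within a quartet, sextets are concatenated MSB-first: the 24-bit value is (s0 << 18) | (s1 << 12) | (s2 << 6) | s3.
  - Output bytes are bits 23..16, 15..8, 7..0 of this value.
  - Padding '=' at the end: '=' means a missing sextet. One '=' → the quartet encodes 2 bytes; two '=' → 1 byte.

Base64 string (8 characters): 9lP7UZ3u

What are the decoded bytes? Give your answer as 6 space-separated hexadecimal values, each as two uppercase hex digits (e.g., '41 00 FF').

Answer: F6 53 FB 51 9D EE

Derivation:
After char 0 ('9'=61): chars_in_quartet=1 acc=0x3D bytes_emitted=0
After char 1 ('l'=37): chars_in_quartet=2 acc=0xF65 bytes_emitted=0
After char 2 ('P'=15): chars_in_quartet=3 acc=0x3D94F bytes_emitted=0
After char 3 ('7'=59): chars_in_quartet=4 acc=0xF653FB -> emit F6 53 FB, reset; bytes_emitted=3
After char 4 ('U'=20): chars_in_quartet=1 acc=0x14 bytes_emitted=3
After char 5 ('Z'=25): chars_in_quartet=2 acc=0x519 bytes_emitted=3
After char 6 ('3'=55): chars_in_quartet=3 acc=0x14677 bytes_emitted=3
After char 7 ('u'=46): chars_in_quartet=4 acc=0x519DEE -> emit 51 9D EE, reset; bytes_emitted=6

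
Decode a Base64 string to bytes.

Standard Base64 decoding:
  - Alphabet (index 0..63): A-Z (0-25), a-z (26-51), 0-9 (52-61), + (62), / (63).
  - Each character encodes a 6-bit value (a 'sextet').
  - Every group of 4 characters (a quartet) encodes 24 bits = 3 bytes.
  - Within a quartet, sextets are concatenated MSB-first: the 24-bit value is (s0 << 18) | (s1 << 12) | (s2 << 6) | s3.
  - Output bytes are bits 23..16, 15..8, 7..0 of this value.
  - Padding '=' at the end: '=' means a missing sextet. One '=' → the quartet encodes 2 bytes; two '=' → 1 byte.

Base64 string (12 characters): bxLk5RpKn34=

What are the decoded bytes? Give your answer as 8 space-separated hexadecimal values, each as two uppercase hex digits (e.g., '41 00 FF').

Answer: 6F 12 E4 E5 1A 4A 9F 7E

Derivation:
After char 0 ('b'=27): chars_in_quartet=1 acc=0x1B bytes_emitted=0
After char 1 ('x'=49): chars_in_quartet=2 acc=0x6F1 bytes_emitted=0
After char 2 ('L'=11): chars_in_quartet=3 acc=0x1BC4B bytes_emitted=0
After char 3 ('k'=36): chars_in_quartet=4 acc=0x6F12E4 -> emit 6F 12 E4, reset; bytes_emitted=3
After char 4 ('5'=57): chars_in_quartet=1 acc=0x39 bytes_emitted=3
After char 5 ('R'=17): chars_in_quartet=2 acc=0xE51 bytes_emitted=3
After char 6 ('p'=41): chars_in_quartet=3 acc=0x39469 bytes_emitted=3
After char 7 ('K'=10): chars_in_quartet=4 acc=0xE51A4A -> emit E5 1A 4A, reset; bytes_emitted=6
After char 8 ('n'=39): chars_in_quartet=1 acc=0x27 bytes_emitted=6
After char 9 ('3'=55): chars_in_quartet=2 acc=0x9F7 bytes_emitted=6
After char 10 ('4'=56): chars_in_quartet=3 acc=0x27DF8 bytes_emitted=6
Padding '=': partial quartet acc=0x27DF8 -> emit 9F 7E; bytes_emitted=8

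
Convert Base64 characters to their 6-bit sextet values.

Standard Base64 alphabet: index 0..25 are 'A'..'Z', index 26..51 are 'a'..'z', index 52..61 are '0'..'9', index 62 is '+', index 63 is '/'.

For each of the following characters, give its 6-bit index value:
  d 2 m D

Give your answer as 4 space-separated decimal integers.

Answer: 29 54 38 3

Derivation:
'd': a..z range, 26 + ord('d') − ord('a') = 29
'2': 0..9 range, 52 + ord('2') − ord('0') = 54
'm': a..z range, 26 + ord('m') − ord('a') = 38
'D': A..Z range, ord('D') − ord('A') = 3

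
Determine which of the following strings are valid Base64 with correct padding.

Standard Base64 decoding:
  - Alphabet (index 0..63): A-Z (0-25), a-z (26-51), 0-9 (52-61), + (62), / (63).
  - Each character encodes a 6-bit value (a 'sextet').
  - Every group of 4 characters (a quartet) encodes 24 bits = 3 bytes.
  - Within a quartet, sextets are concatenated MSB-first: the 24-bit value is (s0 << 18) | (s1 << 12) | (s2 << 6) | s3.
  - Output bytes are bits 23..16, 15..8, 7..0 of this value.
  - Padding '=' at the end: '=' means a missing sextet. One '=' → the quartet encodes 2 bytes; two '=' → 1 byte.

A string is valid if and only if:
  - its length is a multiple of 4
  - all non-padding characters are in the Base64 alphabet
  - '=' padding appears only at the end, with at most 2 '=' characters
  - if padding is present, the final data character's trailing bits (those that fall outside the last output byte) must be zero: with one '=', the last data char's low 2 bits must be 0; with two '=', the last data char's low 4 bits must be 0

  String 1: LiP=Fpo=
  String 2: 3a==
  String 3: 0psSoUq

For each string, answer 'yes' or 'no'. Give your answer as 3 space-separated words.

Answer: no no no

Derivation:
String 1: 'LiP=Fpo=' → invalid (bad char(s): ['=']; '=' in middle)
String 2: '3a==' → invalid (bad trailing bits)
String 3: '0psSoUq' → invalid (len=7 not mult of 4)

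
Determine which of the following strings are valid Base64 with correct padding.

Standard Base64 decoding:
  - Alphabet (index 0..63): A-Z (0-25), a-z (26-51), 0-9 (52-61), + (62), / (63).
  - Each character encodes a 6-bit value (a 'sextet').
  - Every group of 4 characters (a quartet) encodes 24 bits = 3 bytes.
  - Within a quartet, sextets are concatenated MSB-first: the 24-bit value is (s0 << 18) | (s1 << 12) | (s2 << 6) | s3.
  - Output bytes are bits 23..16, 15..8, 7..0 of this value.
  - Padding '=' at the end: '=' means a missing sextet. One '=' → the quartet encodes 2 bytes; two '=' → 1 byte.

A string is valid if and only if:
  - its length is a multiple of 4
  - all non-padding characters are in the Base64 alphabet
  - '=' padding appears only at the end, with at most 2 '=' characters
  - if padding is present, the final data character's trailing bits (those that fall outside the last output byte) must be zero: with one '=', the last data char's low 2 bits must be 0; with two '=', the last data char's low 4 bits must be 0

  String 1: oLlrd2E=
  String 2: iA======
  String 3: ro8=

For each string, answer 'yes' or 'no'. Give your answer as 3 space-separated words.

String 1: 'oLlrd2E=' → valid
String 2: 'iA======' → invalid (6 pad chars (max 2))
String 3: 'ro8=' → valid

Answer: yes no yes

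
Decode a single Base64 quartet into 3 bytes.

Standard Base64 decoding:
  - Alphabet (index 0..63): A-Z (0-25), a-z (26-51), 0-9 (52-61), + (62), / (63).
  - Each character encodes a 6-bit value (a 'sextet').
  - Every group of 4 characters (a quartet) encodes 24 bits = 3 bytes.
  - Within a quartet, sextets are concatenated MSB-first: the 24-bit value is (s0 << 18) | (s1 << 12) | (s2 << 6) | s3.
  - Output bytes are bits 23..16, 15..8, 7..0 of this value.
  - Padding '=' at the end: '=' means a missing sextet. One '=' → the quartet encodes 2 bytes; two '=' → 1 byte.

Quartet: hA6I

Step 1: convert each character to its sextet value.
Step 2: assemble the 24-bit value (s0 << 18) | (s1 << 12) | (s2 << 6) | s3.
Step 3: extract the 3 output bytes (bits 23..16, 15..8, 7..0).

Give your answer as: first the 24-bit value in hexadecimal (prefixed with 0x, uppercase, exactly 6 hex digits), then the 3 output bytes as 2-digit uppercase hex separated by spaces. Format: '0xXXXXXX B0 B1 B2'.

Answer: 0x840E88 84 0E 88

Derivation:
Sextets: h=33, A=0, 6=58, I=8
24-bit: (33<<18) | (0<<12) | (58<<6) | 8
      = 0x840000 | 0x000000 | 0x000E80 | 0x000008
      = 0x840E88
Bytes: (v>>16)&0xFF=84, (v>>8)&0xFF=0E, v&0xFF=88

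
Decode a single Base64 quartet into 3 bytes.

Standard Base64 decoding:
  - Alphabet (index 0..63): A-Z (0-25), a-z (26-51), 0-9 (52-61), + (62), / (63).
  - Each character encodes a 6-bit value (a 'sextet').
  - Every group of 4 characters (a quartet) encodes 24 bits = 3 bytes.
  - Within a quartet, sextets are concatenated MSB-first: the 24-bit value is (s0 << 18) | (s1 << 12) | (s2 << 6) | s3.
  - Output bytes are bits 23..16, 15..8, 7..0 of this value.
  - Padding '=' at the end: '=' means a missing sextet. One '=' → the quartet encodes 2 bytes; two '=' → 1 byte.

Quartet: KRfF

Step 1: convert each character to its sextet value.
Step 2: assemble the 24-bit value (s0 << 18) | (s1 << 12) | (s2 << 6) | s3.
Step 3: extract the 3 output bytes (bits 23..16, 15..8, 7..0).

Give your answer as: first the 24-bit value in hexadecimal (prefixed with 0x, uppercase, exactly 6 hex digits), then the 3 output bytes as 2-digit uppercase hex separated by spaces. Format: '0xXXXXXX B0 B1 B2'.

Answer: 0x2917C5 29 17 C5

Derivation:
Sextets: K=10, R=17, f=31, F=5
24-bit: (10<<18) | (17<<12) | (31<<6) | 5
      = 0x280000 | 0x011000 | 0x0007C0 | 0x000005
      = 0x2917C5
Bytes: (v>>16)&0xFF=29, (v>>8)&0xFF=17, v&0xFF=C5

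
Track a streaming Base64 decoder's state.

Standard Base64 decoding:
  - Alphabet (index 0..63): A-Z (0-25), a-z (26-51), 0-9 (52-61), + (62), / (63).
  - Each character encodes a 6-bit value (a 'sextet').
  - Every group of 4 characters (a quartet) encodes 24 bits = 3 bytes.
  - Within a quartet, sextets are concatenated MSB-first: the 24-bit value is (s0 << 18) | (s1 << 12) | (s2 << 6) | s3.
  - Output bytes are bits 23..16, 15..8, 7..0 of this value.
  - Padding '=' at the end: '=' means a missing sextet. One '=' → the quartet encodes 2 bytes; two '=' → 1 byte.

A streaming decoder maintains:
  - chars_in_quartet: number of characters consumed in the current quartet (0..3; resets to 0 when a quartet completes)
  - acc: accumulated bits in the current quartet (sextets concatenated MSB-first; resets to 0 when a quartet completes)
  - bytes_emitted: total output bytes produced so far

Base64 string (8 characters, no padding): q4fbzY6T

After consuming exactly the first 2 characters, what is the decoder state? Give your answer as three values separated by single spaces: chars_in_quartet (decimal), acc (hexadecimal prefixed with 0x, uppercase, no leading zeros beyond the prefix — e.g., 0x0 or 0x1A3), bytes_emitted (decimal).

Answer: 2 0xAB8 0

Derivation:
After char 0 ('q'=42): chars_in_quartet=1 acc=0x2A bytes_emitted=0
After char 1 ('4'=56): chars_in_quartet=2 acc=0xAB8 bytes_emitted=0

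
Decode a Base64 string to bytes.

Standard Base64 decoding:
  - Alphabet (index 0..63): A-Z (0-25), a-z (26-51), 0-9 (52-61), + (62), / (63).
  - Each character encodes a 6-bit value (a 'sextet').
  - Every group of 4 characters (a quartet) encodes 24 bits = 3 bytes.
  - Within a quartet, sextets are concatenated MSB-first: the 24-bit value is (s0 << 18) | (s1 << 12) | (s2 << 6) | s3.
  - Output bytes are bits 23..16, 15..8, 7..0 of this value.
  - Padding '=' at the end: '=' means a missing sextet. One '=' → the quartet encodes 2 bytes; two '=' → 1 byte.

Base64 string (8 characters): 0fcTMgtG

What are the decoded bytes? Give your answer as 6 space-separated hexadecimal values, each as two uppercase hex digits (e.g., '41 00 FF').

Answer: D1 F7 13 32 0B 46

Derivation:
After char 0 ('0'=52): chars_in_quartet=1 acc=0x34 bytes_emitted=0
After char 1 ('f'=31): chars_in_quartet=2 acc=0xD1F bytes_emitted=0
After char 2 ('c'=28): chars_in_quartet=3 acc=0x347DC bytes_emitted=0
After char 3 ('T'=19): chars_in_quartet=4 acc=0xD1F713 -> emit D1 F7 13, reset; bytes_emitted=3
After char 4 ('M'=12): chars_in_quartet=1 acc=0xC bytes_emitted=3
After char 5 ('g'=32): chars_in_quartet=2 acc=0x320 bytes_emitted=3
After char 6 ('t'=45): chars_in_quartet=3 acc=0xC82D bytes_emitted=3
After char 7 ('G'=6): chars_in_quartet=4 acc=0x320B46 -> emit 32 0B 46, reset; bytes_emitted=6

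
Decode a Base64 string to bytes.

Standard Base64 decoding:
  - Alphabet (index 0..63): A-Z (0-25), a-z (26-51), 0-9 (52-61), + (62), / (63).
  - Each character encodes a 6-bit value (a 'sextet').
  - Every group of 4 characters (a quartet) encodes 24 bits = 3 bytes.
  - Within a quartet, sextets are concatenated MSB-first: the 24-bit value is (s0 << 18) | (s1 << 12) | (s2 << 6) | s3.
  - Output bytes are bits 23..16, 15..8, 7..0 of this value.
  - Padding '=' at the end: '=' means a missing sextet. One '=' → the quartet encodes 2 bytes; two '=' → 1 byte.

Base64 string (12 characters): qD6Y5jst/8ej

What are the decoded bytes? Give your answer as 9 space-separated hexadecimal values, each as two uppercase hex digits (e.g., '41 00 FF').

Answer: A8 3E 98 E6 3B 2D FF C7 A3

Derivation:
After char 0 ('q'=42): chars_in_quartet=1 acc=0x2A bytes_emitted=0
After char 1 ('D'=3): chars_in_quartet=2 acc=0xA83 bytes_emitted=0
After char 2 ('6'=58): chars_in_quartet=3 acc=0x2A0FA bytes_emitted=0
After char 3 ('Y'=24): chars_in_quartet=4 acc=0xA83E98 -> emit A8 3E 98, reset; bytes_emitted=3
After char 4 ('5'=57): chars_in_quartet=1 acc=0x39 bytes_emitted=3
After char 5 ('j'=35): chars_in_quartet=2 acc=0xE63 bytes_emitted=3
After char 6 ('s'=44): chars_in_quartet=3 acc=0x398EC bytes_emitted=3
After char 7 ('t'=45): chars_in_quartet=4 acc=0xE63B2D -> emit E6 3B 2D, reset; bytes_emitted=6
After char 8 ('/'=63): chars_in_quartet=1 acc=0x3F bytes_emitted=6
After char 9 ('8'=60): chars_in_quartet=2 acc=0xFFC bytes_emitted=6
After char 10 ('e'=30): chars_in_quartet=3 acc=0x3FF1E bytes_emitted=6
After char 11 ('j'=35): chars_in_quartet=4 acc=0xFFC7A3 -> emit FF C7 A3, reset; bytes_emitted=9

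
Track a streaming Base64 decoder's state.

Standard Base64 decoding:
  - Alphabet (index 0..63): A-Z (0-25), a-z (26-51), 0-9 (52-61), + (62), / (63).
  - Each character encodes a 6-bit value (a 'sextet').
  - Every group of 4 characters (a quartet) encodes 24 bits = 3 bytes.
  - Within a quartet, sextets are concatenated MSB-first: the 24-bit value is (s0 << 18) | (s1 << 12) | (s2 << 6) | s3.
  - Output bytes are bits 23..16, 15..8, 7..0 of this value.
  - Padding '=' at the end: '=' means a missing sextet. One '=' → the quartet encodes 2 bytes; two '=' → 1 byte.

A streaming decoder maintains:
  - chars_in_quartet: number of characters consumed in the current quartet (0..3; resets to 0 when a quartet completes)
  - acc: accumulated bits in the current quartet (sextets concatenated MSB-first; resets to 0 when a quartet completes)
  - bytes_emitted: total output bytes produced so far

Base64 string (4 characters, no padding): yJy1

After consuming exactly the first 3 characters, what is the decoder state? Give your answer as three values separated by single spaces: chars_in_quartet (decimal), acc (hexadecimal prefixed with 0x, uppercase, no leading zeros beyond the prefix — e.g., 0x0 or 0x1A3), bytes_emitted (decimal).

Answer: 3 0x32272 0

Derivation:
After char 0 ('y'=50): chars_in_quartet=1 acc=0x32 bytes_emitted=0
After char 1 ('J'=9): chars_in_quartet=2 acc=0xC89 bytes_emitted=0
After char 2 ('y'=50): chars_in_quartet=3 acc=0x32272 bytes_emitted=0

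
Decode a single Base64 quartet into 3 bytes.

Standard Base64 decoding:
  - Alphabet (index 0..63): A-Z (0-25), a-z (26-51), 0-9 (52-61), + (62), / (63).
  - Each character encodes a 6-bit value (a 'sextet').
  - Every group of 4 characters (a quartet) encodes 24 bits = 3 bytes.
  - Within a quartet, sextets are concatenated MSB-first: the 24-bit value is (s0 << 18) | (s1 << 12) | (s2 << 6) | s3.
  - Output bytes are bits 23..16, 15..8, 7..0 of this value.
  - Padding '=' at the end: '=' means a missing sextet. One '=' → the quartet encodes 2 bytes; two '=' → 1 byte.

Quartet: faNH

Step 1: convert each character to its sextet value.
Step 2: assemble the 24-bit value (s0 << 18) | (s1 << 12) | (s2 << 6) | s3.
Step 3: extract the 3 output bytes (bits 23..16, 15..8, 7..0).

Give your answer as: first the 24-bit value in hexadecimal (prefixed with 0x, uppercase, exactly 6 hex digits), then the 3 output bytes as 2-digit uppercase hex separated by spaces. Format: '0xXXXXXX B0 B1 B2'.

Sextets: f=31, a=26, N=13, H=7
24-bit: (31<<18) | (26<<12) | (13<<6) | 7
      = 0x7C0000 | 0x01A000 | 0x000340 | 0x000007
      = 0x7DA347
Bytes: (v>>16)&0xFF=7D, (v>>8)&0xFF=A3, v&0xFF=47

Answer: 0x7DA347 7D A3 47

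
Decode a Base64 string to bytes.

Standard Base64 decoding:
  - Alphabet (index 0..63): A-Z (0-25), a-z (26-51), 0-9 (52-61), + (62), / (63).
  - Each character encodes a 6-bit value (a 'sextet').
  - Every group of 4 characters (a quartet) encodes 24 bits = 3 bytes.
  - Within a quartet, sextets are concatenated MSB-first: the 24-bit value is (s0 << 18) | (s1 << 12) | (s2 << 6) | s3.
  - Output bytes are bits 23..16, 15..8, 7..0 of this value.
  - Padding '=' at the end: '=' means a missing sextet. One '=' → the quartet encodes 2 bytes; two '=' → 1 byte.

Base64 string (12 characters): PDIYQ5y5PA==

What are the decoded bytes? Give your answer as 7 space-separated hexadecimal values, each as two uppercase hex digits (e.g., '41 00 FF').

Answer: 3C 32 18 43 9C B9 3C

Derivation:
After char 0 ('P'=15): chars_in_quartet=1 acc=0xF bytes_emitted=0
After char 1 ('D'=3): chars_in_quartet=2 acc=0x3C3 bytes_emitted=0
After char 2 ('I'=8): chars_in_quartet=3 acc=0xF0C8 bytes_emitted=0
After char 3 ('Y'=24): chars_in_quartet=4 acc=0x3C3218 -> emit 3C 32 18, reset; bytes_emitted=3
After char 4 ('Q'=16): chars_in_quartet=1 acc=0x10 bytes_emitted=3
After char 5 ('5'=57): chars_in_quartet=2 acc=0x439 bytes_emitted=3
After char 6 ('y'=50): chars_in_quartet=3 acc=0x10E72 bytes_emitted=3
After char 7 ('5'=57): chars_in_quartet=4 acc=0x439CB9 -> emit 43 9C B9, reset; bytes_emitted=6
After char 8 ('P'=15): chars_in_quartet=1 acc=0xF bytes_emitted=6
After char 9 ('A'=0): chars_in_quartet=2 acc=0x3C0 bytes_emitted=6
Padding '==': partial quartet acc=0x3C0 -> emit 3C; bytes_emitted=7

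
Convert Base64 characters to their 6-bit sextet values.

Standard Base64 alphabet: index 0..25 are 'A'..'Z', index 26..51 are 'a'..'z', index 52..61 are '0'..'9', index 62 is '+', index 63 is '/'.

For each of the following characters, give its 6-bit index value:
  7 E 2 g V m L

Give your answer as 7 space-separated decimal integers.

Answer: 59 4 54 32 21 38 11

Derivation:
'7': 0..9 range, 52 + ord('7') − ord('0') = 59
'E': A..Z range, ord('E') − ord('A') = 4
'2': 0..9 range, 52 + ord('2') − ord('0') = 54
'g': a..z range, 26 + ord('g') − ord('a') = 32
'V': A..Z range, ord('V') − ord('A') = 21
'm': a..z range, 26 + ord('m') − ord('a') = 38
'L': A..Z range, ord('L') − ord('A') = 11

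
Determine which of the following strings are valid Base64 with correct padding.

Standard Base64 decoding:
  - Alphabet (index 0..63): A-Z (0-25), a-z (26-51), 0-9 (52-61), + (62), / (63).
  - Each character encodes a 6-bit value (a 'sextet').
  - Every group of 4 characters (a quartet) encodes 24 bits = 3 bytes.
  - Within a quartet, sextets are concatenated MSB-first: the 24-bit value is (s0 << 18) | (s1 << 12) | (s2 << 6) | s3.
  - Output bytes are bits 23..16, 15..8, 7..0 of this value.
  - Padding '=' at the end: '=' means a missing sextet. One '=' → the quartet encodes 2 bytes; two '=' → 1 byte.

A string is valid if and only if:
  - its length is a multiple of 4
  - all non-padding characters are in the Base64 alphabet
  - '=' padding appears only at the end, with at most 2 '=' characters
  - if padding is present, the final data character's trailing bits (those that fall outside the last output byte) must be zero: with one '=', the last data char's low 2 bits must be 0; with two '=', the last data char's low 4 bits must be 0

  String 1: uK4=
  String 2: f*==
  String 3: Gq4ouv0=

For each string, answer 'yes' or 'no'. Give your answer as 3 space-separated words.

Answer: yes no yes

Derivation:
String 1: 'uK4=' → valid
String 2: 'f*==' → invalid (bad char(s): ['*'])
String 3: 'Gq4ouv0=' → valid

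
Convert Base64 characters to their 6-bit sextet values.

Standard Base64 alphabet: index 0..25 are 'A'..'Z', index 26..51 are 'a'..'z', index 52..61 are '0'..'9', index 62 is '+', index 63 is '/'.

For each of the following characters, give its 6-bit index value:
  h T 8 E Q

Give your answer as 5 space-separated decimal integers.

'h': a..z range, 26 + ord('h') − ord('a') = 33
'T': A..Z range, ord('T') − ord('A') = 19
'8': 0..9 range, 52 + ord('8') − ord('0') = 60
'E': A..Z range, ord('E') − ord('A') = 4
'Q': A..Z range, ord('Q') − ord('A') = 16

Answer: 33 19 60 4 16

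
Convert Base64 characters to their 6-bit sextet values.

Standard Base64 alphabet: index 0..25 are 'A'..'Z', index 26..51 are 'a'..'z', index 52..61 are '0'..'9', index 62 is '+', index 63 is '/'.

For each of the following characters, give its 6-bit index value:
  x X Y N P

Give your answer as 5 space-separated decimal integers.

Answer: 49 23 24 13 15

Derivation:
'x': a..z range, 26 + ord('x') − ord('a') = 49
'X': A..Z range, ord('X') − ord('A') = 23
'Y': A..Z range, ord('Y') − ord('A') = 24
'N': A..Z range, ord('N') − ord('A') = 13
'P': A..Z range, ord('P') − ord('A') = 15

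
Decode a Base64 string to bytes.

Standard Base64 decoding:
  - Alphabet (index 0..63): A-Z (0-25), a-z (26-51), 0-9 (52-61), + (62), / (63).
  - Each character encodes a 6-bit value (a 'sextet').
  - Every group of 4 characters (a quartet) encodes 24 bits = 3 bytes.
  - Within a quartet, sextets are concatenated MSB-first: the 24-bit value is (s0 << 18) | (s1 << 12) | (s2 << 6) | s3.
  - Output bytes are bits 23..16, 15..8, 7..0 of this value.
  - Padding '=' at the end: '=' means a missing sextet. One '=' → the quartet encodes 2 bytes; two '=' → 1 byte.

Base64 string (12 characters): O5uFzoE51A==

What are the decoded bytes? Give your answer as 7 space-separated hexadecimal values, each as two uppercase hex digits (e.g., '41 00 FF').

After char 0 ('O'=14): chars_in_quartet=1 acc=0xE bytes_emitted=0
After char 1 ('5'=57): chars_in_quartet=2 acc=0x3B9 bytes_emitted=0
After char 2 ('u'=46): chars_in_quartet=3 acc=0xEE6E bytes_emitted=0
After char 3 ('F'=5): chars_in_quartet=4 acc=0x3B9B85 -> emit 3B 9B 85, reset; bytes_emitted=3
After char 4 ('z'=51): chars_in_quartet=1 acc=0x33 bytes_emitted=3
After char 5 ('o'=40): chars_in_quartet=2 acc=0xCE8 bytes_emitted=3
After char 6 ('E'=4): chars_in_quartet=3 acc=0x33A04 bytes_emitted=3
After char 7 ('5'=57): chars_in_quartet=4 acc=0xCE8139 -> emit CE 81 39, reset; bytes_emitted=6
After char 8 ('1'=53): chars_in_quartet=1 acc=0x35 bytes_emitted=6
After char 9 ('A'=0): chars_in_quartet=2 acc=0xD40 bytes_emitted=6
Padding '==': partial quartet acc=0xD40 -> emit D4; bytes_emitted=7

Answer: 3B 9B 85 CE 81 39 D4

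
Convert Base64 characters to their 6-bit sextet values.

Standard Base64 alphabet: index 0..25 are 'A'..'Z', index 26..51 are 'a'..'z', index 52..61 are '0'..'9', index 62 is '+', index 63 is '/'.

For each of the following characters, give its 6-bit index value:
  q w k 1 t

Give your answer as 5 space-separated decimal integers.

Answer: 42 48 36 53 45

Derivation:
'q': a..z range, 26 + ord('q') − ord('a') = 42
'w': a..z range, 26 + ord('w') − ord('a') = 48
'k': a..z range, 26 + ord('k') − ord('a') = 36
'1': 0..9 range, 52 + ord('1') − ord('0') = 53
't': a..z range, 26 + ord('t') − ord('a') = 45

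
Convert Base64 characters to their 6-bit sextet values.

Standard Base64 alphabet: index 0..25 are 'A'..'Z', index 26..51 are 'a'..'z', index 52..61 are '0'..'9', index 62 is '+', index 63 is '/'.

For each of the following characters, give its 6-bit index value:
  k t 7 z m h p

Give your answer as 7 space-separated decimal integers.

Answer: 36 45 59 51 38 33 41

Derivation:
'k': a..z range, 26 + ord('k') − ord('a') = 36
't': a..z range, 26 + ord('t') − ord('a') = 45
'7': 0..9 range, 52 + ord('7') − ord('0') = 59
'z': a..z range, 26 + ord('z') − ord('a') = 51
'm': a..z range, 26 + ord('m') − ord('a') = 38
'h': a..z range, 26 + ord('h') − ord('a') = 33
'p': a..z range, 26 + ord('p') − ord('a') = 41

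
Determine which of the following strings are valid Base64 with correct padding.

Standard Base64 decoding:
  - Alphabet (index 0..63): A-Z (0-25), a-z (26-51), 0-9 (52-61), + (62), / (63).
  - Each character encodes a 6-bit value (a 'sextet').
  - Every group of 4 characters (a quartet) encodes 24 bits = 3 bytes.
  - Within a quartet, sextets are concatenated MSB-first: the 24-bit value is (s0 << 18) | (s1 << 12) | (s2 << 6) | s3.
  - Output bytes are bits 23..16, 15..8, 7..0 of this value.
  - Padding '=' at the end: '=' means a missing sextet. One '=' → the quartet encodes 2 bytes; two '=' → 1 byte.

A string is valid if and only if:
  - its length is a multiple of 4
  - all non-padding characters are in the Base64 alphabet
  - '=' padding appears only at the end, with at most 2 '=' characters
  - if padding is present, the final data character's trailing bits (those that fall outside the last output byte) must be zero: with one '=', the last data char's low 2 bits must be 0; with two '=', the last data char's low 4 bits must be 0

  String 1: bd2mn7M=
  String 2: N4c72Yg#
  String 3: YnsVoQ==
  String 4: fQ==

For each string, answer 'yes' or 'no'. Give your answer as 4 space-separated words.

String 1: 'bd2mn7M=' → valid
String 2: 'N4c72Yg#' → invalid (bad char(s): ['#'])
String 3: 'YnsVoQ==' → valid
String 4: 'fQ==' → valid

Answer: yes no yes yes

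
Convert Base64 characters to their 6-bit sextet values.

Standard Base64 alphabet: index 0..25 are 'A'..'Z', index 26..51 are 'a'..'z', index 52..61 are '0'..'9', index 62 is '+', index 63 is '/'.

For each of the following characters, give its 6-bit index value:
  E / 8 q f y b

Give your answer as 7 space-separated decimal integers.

'E': A..Z range, ord('E') − ord('A') = 4
'/': index 63
'8': 0..9 range, 52 + ord('8') − ord('0') = 60
'q': a..z range, 26 + ord('q') − ord('a') = 42
'f': a..z range, 26 + ord('f') − ord('a') = 31
'y': a..z range, 26 + ord('y') − ord('a') = 50
'b': a..z range, 26 + ord('b') − ord('a') = 27

Answer: 4 63 60 42 31 50 27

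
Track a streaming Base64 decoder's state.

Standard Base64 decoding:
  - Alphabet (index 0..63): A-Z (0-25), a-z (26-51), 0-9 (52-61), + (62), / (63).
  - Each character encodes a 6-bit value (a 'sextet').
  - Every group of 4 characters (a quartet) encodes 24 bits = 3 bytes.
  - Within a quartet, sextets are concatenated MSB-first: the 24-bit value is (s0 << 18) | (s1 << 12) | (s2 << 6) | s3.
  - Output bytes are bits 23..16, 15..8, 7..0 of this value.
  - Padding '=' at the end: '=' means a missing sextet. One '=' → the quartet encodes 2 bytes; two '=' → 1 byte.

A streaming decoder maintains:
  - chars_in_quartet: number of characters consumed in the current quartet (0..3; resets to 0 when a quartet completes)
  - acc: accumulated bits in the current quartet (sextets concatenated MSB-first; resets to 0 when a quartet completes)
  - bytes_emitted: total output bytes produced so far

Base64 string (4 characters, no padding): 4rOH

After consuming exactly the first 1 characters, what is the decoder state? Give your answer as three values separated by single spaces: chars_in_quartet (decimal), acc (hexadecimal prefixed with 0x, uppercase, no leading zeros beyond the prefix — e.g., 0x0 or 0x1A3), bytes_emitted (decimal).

Answer: 1 0x38 0

Derivation:
After char 0 ('4'=56): chars_in_quartet=1 acc=0x38 bytes_emitted=0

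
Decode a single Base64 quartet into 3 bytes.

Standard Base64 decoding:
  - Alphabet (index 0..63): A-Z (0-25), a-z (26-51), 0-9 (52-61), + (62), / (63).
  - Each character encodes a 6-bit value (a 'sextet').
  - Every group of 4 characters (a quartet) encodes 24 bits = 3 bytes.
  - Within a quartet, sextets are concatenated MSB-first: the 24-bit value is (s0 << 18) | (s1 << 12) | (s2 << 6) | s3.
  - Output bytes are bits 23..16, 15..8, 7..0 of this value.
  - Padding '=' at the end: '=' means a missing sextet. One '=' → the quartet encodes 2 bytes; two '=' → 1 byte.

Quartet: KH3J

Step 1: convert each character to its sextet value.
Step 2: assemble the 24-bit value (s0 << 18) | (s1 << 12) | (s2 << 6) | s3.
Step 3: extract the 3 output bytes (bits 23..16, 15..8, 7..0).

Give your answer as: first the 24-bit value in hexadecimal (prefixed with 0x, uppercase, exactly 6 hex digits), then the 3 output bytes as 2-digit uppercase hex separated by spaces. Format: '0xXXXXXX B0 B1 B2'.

Sextets: K=10, H=7, 3=55, J=9
24-bit: (10<<18) | (7<<12) | (55<<6) | 9
      = 0x280000 | 0x007000 | 0x000DC0 | 0x000009
      = 0x287DC9
Bytes: (v>>16)&0xFF=28, (v>>8)&0xFF=7D, v&0xFF=C9

Answer: 0x287DC9 28 7D C9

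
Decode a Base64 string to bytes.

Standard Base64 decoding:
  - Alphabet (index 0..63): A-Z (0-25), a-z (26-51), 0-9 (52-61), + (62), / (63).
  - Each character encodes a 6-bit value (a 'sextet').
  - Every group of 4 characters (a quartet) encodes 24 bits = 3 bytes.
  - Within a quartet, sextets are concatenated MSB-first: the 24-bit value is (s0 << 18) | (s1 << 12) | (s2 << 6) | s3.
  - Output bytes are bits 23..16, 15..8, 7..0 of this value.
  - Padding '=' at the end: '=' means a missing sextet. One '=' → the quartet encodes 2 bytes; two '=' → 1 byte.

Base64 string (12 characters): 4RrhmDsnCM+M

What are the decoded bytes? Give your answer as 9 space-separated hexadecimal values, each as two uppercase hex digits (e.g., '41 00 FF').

After char 0 ('4'=56): chars_in_quartet=1 acc=0x38 bytes_emitted=0
After char 1 ('R'=17): chars_in_quartet=2 acc=0xE11 bytes_emitted=0
After char 2 ('r'=43): chars_in_quartet=3 acc=0x3846B bytes_emitted=0
After char 3 ('h'=33): chars_in_quartet=4 acc=0xE11AE1 -> emit E1 1A E1, reset; bytes_emitted=3
After char 4 ('m'=38): chars_in_quartet=1 acc=0x26 bytes_emitted=3
After char 5 ('D'=3): chars_in_quartet=2 acc=0x983 bytes_emitted=3
After char 6 ('s'=44): chars_in_quartet=3 acc=0x260EC bytes_emitted=3
After char 7 ('n'=39): chars_in_quartet=4 acc=0x983B27 -> emit 98 3B 27, reset; bytes_emitted=6
After char 8 ('C'=2): chars_in_quartet=1 acc=0x2 bytes_emitted=6
After char 9 ('M'=12): chars_in_quartet=2 acc=0x8C bytes_emitted=6
After char 10 ('+'=62): chars_in_quartet=3 acc=0x233E bytes_emitted=6
After char 11 ('M'=12): chars_in_quartet=4 acc=0x8CF8C -> emit 08 CF 8C, reset; bytes_emitted=9

Answer: E1 1A E1 98 3B 27 08 CF 8C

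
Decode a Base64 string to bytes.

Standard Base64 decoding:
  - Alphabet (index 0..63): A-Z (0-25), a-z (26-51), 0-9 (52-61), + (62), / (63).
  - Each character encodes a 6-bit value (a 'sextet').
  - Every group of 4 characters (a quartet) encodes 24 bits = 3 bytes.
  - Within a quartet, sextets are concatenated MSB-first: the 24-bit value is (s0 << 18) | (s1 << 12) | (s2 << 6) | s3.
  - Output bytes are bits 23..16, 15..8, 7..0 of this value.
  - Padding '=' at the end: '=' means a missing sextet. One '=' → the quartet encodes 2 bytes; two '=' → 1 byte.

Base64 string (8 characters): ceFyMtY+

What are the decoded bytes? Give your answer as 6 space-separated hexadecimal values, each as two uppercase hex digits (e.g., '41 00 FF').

After char 0 ('c'=28): chars_in_quartet=1 acc=0x1C bytes_emitted=0
After char 1 ('e'=30): chars_in_quartet=2 acc=0x71E bytes_emitted=0
After char 2 ('F'=5): chars_in_quartet=3 acc=0x1C785 bytes_emitted=0
After char 3 ('y'=50): chars_in_quartet=4 acc=0x71E172 -> emit 71 E1 72, reset; bytes_emitted=3
After char 4 ('M'=12): chars_in_quartet=1 acc=0xC bytes_emitted=3
After char 5 ('t'=45): chars_in_quartet=2 acc=0x32D bytes_emitted=3
After char 6 ('Y'=24): chars_in_quartet=3 acc=0xCB58 bytes_emitted=3
After char 7 ('+'=62): chars_in_quartet=4 acc=0x32D63E -> emit 32 D6 3E, reset; bytes_emitted=6

Answer: 71 E1 72 32 D6 3E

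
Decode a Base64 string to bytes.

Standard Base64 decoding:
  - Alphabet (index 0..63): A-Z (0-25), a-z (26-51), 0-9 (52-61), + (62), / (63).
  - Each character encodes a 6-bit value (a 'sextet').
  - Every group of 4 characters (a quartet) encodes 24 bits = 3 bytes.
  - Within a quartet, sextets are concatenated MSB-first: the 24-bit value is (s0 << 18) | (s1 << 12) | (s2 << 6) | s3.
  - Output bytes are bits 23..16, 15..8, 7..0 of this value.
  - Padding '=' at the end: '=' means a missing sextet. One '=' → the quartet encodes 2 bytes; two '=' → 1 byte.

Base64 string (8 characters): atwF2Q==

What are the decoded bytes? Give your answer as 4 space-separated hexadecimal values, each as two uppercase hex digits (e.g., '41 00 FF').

Answer: 6A DC 05 D9

Derivation:
After char 0 ('a'=26): chars_in_quartet=1 acc=0x1A bytes_emitted=0
After char 1 ('t'=45): chars_in_quartet=2 acc=0x6AD bytes_emitted=0
After char 2 ('w'=48): chars_in_quartet=3 acc=0x1AB70 bytes_emitted=0
After char 3 ('F'=5): chars_in_quartet=4 acc=0x6ADC05 -> emit 6A DC 05, reset; bytes_emitted=3
After char 4 ('2'=54): chars_in_quartet=1 acc=0x36 bytes_emitted=3
After char 5 ('Q'=16): chars_in_quartet=2 acc=0xD90 bytes_emitted=3
Padding '==': partial quartet acc=0xD90 -> emit D9; bytes_emitted=4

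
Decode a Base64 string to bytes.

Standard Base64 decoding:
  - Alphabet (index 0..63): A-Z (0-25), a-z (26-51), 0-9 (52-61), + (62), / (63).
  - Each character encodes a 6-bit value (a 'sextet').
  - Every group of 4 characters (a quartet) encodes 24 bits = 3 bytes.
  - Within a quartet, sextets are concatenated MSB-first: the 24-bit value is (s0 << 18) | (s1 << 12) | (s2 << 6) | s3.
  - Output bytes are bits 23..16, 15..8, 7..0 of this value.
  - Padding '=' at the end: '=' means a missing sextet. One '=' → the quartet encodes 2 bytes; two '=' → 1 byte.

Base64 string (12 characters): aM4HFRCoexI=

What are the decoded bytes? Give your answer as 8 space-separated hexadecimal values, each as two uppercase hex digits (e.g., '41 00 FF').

After char 0 ('a'=26): chars_in_quartet=1 acc=0x1A bytes_emitted=0
After char 1 ('M'=12): chars_in_quartet=2 acc=0x68C bytes_emitted=0
After char 2 ('4'=56): chars_in_quartet=3 acc=0x1A338 bytes_emitted=0
After char 3 ('H'=7): chars_in_quartet=4 acc=0x68CE07 -> emit 68 CE 07, reset; bytes_emitted=3
After char 4 ('F'=5): chars_in_quartet=1 acc=0x5 bytes_emitted=3
After char 5 ('R'=17): chars_in_quartet=2 acc=0x151 bytes_emitted=3
After char 6 ('C'=2): chars_in_quartet=3 acc=0x5442 bytes_emitted=3
After char 7 ('o'=40): chars_in_quartet=4 acc=0x1510A8 -> emit 15 10 A8, reset; bytes_emitted=6
After char 8 ('e'=30): chars_in_quartet=1 acc=0x1E bytes_emitted=6
After char 9 ('x'=49): chars_in_quartet=2 acc=0x7B1 bytes_emitted=6
After char 10 ('I'=8): chars_in_quartet=3 acc=0x1EC48 bytes_emitted=6
Padding '=': partial quartet acc=0x1EC48 -> emit 7B 12; bytes_emitted=8

Answer: 68 CE 07 15 10 A8 7B 12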